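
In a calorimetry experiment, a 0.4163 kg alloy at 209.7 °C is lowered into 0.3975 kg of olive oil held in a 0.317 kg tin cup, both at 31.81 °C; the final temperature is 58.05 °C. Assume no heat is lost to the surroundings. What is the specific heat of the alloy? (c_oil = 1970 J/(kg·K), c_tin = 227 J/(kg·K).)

c ≈ 355 J/(kg·K)

Setting the total heat transfer to zero:
0.4163×c×(58.05 − 209.7) + 0.3975×1970×(58.05 − 31.81) + 0.317×227×(58.05 − 31.81) = 0
-63.13 c = -22436
c = -22436/-63.13 ≈ 355.4 J/(kg·K)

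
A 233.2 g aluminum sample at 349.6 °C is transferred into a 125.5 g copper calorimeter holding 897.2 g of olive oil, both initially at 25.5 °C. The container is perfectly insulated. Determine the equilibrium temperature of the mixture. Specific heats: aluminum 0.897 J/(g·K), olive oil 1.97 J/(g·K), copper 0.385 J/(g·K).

T_f ≈ 59.0 °C

Setting the total heat transfer to zero:
233.2×0.897×(T − 349.6) + 897.2×1.97×(T − 25.5) + 125.5×0.385×(T − 25.5) = 0
209.18(T − 349.6) + 1767.5(T − 25.5) + 48.32(T − 25.5) = 0
(209.18 + 1767.5 + 48.32) T = 209.18×349.6 + 1767.5×25.5 + 48.32×25.5
T = 119432/2025 ≈ 58.98 °C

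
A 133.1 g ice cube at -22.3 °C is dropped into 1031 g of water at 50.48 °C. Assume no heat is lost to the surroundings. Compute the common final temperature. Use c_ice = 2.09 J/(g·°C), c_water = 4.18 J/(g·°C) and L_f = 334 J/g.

T_f ≈ 34.3 °C

Heat gained plus heat lost sum to zero:
ice -22.3→0 °C: 133.1×2.09×22.3 = 6203.4; fusion: m_ice L_f = 133.1×334 = 44455; meltwater 0→T: 133.1×4.18×T = 556.36 T; water cools: 1031×4.18×(T − 50.48) = 4309.6(T − 50.48)
4865.9 T = 217548 − 50659 = 166889
T ≈ 34.30 °C. Since T > 0 °C, the all-ice-melts assumption holds.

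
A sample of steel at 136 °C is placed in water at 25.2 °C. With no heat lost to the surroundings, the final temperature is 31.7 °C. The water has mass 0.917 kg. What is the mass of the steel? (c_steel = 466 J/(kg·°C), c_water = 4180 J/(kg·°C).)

m ≈ 0.513 kg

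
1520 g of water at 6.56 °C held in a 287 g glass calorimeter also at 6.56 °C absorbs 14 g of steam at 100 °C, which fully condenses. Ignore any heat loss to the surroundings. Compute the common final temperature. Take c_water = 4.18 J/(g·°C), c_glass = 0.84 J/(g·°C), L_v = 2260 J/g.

T_f ≈ 12.1 °C

Taking heat into each body as positive, Σ m c ΔT = 0:
steam→water at 100 °C releases m L_v = 14×2260 = 31640; condensate cools 100→T: 14×4.18×(T − 100) = 58.52(T − 100); water warms: 1520×4.18×(T − 6.56) = 6353.6(T − 6.56); glass cup: 287×0.84×(T − 6.56) = 241.08(T − 6.56)
6653.2 T = 31640 + 5852 + 43261 = 80753
T ≈ 12.14 °C, under the boiling point, so the assumption holds.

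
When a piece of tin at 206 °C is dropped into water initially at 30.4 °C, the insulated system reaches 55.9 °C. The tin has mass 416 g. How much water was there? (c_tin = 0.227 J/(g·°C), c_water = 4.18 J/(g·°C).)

m ≈ 133 g

Taking heat into each body as positive, Σ m c ΔT = 0:
416·0.227·(55.9 − 206) + m·4.18·(55.9 − 30.4) = 0
106.59 m = 14174
m = 14174/106.59 ≈ 133 g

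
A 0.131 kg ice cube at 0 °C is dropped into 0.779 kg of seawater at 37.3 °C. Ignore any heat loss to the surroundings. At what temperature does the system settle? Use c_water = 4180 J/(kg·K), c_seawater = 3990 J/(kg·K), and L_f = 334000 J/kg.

Sum of m c ΔT and latent-heat terms is zero:
melt ice: 0.131·334000 = 43754; warm the meltwater: 547.58 T; seawater: 3108.2(T − 37.3)
3655.8 T = 115936 − 43754 = 72182
T ≈ 19.74 °C (positive, so assuming full melt was valid).

T_f ≈ 19.7 °C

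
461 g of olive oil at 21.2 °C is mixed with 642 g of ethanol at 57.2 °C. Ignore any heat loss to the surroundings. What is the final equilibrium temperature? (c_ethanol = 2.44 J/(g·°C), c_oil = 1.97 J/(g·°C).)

T_f ≈ 44.0 °C

Net heat exchanged in the isolated system is zero:
642*2.44*(T − 57.2) + 461*1.97*(T − 21.2) = 0
(1566.5 + 908.17) T = 1566.5*57.2 + 908.17*21.2
T ≈ 43.99 °C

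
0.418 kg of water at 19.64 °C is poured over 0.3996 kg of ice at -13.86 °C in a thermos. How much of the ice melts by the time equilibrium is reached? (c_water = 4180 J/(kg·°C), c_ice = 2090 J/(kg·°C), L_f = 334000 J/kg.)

m_melted ≈ 0.0681 kg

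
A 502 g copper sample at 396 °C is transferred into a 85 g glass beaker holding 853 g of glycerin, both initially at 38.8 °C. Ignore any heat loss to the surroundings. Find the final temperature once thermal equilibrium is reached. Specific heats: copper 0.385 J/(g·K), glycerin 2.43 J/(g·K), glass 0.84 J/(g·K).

Energy conservation, ΣQ = 0:
502*0.385*(T − 396) + 853*2.43*(T − 38.8) + 85*0.84*(T − 38.8) = 0
193.27(T − 396) + 2072.8(T − 38.8) + 71.4(T − 38.8) = 0
(193.27 + 2072.8 + 71.4) T = 193.27*396 + 2072.8*38.8 + 71.4*38.8
T = 159729/2337.5 ≈ 68.33 °C

T_f ≈ 68.3 °C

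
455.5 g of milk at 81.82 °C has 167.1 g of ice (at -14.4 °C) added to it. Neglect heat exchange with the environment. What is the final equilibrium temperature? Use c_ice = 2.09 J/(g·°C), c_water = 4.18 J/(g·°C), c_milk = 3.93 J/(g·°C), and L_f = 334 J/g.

T_f ≈ 34.4 °C

Let T be the final temperature. ΣQ_i = 0:
ice -14.4→0 °C: 167.1·2.09·14.4 = 5029; melt ice: 167.1·334 = 55811; warm the meltwater: 698.48 T; milk: 1790.1(T − 81.82)
2488.6 T = 146467 − 60840 = 85627
T ≈ 34.41 °C (positive, so assuming full melt was valid).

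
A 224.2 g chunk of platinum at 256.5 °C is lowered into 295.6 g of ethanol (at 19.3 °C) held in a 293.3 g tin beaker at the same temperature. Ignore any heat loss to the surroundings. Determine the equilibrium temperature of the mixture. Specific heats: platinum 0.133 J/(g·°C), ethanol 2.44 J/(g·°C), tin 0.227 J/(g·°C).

T_f = Σ m_i c_i T_i / Σ m_i c_i:
T_f = (29.82·256.5 + 721.26·19.3 + 66.58·19.3) / (29.82 + 721.26 + 66.58)
    = 22854 / 817.66 ≈ 27.95 °C

T_f ≈ 28.0 °C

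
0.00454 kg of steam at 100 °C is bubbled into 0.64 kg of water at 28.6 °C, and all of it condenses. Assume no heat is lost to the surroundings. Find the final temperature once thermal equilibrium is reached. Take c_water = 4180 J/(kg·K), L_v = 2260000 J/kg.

Setting the total heat transfer to zero:
steam→water at 100 °C releases m L_v = 0.00454×2260000 = 10260
  condensate cools 100→T: 0.00454×4180×(T − 100) = 18.98(T − 100)
  water warms: 0.64×4180×(T − 28.6) = 2675.2(T − 28.6)
2694.2 T = 10260 + 1897.7 + 76511 = 88669
T ≈ 32.91 °C — below 100 °C, confirming all the steam condensed.

T_f ≈ 32.9 °C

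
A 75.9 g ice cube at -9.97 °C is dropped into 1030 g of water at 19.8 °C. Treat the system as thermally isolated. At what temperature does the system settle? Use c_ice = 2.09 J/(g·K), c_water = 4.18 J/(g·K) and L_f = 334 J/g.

Setting the total heat transfer to zero:
warm ice to 0 °C: 75.9·2.09·(0 − (-9.97)) = 1581.6
  melt ice: 75.9·334 = 25351
  warm the meltwater: 317.26 T
  water: 4305.4(T − 19.8)
4622.7 T = 85247 − 26932 = 58315
T ≈ 12.61 °C. Since T > 0 °C, the all-ice-melts assumption holds.

T_f ≈ 12.6 °C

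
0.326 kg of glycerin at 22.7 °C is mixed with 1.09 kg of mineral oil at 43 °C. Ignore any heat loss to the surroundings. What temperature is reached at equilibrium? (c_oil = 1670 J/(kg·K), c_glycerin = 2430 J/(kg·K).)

T_f ≈ 36.8 °C

Setting the total heat transfer to zero:
1.09·1670·(T − 43) + 0.326·2430·(T − 22.7) = 0
1820.3(T − 43) + 792.18(T − 22.7) = 0
(1820.3 + 792.18) T = 1820.3·43 + 792.18·22.7
T = 96255 / 2612.5 = 36.8 °C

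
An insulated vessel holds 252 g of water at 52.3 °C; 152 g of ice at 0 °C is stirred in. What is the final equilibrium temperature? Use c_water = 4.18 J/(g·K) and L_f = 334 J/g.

Energy balance with sensible and latent terms:
latent heat to melt: 152·334 = 50768; meltwater 0→T: 152·4.18·T = 635.36 T; water: 1053.4(T − 52.3)
1688.7 T = 55091 − 50768 = 4322.7
T ≈ 2.56 °C (positive, so assuming full melt was valid).

T_f ≈ 2.6 °C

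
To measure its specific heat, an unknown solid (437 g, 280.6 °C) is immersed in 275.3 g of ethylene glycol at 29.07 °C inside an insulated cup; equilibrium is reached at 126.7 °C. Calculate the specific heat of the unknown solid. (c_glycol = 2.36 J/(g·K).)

c ≈ 0.943 J/(g·K)

Let T be the final temperature. ΣQ_i = 0:
437·c·(126.7 − 280.6) + 275.3·2.36·(126.7 − 29.07) = 0
-67254 c = -63431
c = -63431/-67254 ≈ 0.9432 J/(g·K)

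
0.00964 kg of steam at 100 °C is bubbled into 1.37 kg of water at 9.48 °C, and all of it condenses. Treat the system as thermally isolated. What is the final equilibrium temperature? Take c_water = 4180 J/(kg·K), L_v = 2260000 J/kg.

T_f ≈ 13.9 °C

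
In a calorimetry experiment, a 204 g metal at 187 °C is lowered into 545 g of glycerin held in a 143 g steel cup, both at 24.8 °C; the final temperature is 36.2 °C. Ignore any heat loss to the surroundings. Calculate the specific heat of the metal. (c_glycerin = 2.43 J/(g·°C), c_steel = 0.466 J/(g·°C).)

Let T be the final temperature. ΣQ_i = 0:
204·c·(36.2 − 187) + 545·2.43·(36.2 − 24.8) + 143·0.466·(36.2 − 24.8) = 0
-30763 c = -15857
c = -15857/-30763 ≈ 0.5155 J/(g·°C)

c ≈ 0.515 J/(g·°C)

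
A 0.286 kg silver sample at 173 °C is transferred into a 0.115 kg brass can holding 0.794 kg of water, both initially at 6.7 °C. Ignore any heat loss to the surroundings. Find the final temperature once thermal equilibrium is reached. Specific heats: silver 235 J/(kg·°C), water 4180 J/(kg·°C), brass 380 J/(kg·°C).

Setting the total heat transfer to zero:
0.286×235×(T − 173) + 0.794×4180×(T − 6.7) + 0.115×380×(T − 6.7) = 0
(67.21 + 3318.9 + 43.7) T = 67.21×173 + 3318.9×6.7 + 43.7×6.7
T = 34157 / 3429.8 = 9.96 °C

T_f ≈ 10.0 °C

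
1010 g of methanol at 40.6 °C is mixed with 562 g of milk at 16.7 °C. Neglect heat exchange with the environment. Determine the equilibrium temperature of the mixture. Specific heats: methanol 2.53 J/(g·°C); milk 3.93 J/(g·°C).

Set heat shed by the hot body equal to heat absorbed by the cold body:
1010*2.53*(40.6 − T) = 562*3.93*(T − 16.7)
2555.3(40.6 − T) = 2208.7(T − 16.7)
4764 T = 140630  ⇒  T ≈ 29.52 °C

T_f ≈ 29.5 °C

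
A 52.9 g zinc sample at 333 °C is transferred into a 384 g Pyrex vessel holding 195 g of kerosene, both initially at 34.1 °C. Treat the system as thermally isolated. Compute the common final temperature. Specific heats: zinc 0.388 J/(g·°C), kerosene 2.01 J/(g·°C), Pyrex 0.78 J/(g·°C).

T_f ≈ 42.7 °C

Net heat exchanged in the isolated system is zero:
52.9·0.388·(T − 333) + 195·2.01·(T − 34.1) + 384·0.78·(T − 34.1) = 0
20.53(T − 333) + 391.95(T − 34.1) + 299.52(T − 34.1) = 0
712 T = 30414
T ≈ 42.72 °C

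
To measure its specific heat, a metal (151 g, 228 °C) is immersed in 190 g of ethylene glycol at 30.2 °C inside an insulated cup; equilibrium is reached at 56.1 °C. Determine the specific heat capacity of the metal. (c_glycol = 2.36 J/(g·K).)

c ≈ 0.447 J/(g·K)

Heat lost by the metal = heat gained by the glycol:
151·c·(228 − 56.1) = 190·2.36·(56.1 − 30.2)
25957 c = 11614  ⇒  c ≈ 0.4474 J/(g·K)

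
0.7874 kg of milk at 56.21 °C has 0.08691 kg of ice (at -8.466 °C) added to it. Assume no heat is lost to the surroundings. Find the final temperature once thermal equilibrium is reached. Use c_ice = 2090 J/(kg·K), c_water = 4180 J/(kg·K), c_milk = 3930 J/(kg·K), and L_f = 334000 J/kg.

T_f ≈ 41.5 °C

Energy conservation, ΣQ = 0:
ice -8.466→0 °C: 0.08691×2090×8.466 = 1537.8
  latent heat to melt: 0.08691×334000 = 29028
  warm the meltwater: 363.28 T
  milk: 3094.5(T − 56.21)
3457.8 T = 173941 − 30566 = 143375
T ≈ 41.46 °C — above 0 °C, consistent with complete melting.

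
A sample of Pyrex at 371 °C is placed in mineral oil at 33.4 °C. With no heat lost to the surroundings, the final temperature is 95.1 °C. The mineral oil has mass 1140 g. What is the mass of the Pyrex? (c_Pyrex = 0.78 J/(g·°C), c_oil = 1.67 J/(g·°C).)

Heat lost by the Pyrex = heat gained by the oil:
m×0.78×(371 − 95.1) = 1140×1.67×(95.1 − 33.4)
215.2 m = 117464  ⇒  m ≈ 545.8 g

m ≈ 546 g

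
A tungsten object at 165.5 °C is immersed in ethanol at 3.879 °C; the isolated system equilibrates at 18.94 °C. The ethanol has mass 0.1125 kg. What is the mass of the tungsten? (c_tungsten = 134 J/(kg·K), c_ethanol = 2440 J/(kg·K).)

m ≈ 0.211 kg

Heat lost by the tungsten = heat gained by the ethanol:
m×134×(165.5 − 18.94) = 0.1125×2440×(18.94 − 3.879)
19639 m = 4134.2  ⇒  m ≈ 0.2105 kg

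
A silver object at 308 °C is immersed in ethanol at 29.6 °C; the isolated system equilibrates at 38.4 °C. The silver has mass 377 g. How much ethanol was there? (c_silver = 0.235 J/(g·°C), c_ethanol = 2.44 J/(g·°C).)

|Q_silver| = |Q_ethanol|:
377×0.235×(308 − 38.4) = m×2.44×(38.4 − 29.6)
21.47 m = 23885  ⇒  m ≈ 1112 g

m ≈ 1110 g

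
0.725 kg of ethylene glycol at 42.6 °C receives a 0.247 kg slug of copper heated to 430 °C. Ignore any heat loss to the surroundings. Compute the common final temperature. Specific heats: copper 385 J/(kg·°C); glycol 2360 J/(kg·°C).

Taking heat into each body as positive, Σ m c ΔT = 0:
0.247×385×(T − 430) + 0.725×2360×(T − 42.6) = 0
95.09(T − 430) + 1711(T − 42.6) = 0
1806.1 T = 113779
T = 113779 / 1806.1 = 63 °C

T_f ≈ 63.0 °C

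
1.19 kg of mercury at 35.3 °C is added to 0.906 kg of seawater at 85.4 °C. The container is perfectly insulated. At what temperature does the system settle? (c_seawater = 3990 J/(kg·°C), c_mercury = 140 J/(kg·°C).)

Taking heat into each body as positive, Σ m c ΔT = 0:
0.906*3990*(T − 85.4) + 1.19*140*(T − 35.3) = 0
3781.5 T = 314597
T ≈ 83.19 °C

T_f ≈ 83.2 °C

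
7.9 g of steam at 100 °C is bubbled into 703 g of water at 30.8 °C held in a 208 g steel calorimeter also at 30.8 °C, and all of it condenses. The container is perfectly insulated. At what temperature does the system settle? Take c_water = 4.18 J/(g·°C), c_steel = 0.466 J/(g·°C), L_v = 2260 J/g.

T_f ≈ 37.4 °C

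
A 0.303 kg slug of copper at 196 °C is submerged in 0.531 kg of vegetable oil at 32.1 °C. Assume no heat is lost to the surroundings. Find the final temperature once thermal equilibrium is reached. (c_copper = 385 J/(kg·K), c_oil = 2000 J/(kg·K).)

Energy conservation, ΣQ = 0:
0.303×385×(T − 196) + 0.531×2000×(T − 32.1) = 0
1178.7 T = 56955
T = 56955/1178.7 ≈ 48.32 °C

T_f ≈ 48.3 °C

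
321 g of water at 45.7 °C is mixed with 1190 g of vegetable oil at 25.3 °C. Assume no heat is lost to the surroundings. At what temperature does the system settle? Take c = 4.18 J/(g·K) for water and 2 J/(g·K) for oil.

Conservation of energy gives ΣQ = 0:
321×4.18×(T − 45.7) + 1190×2×(T − 25.3) = 0
1341.8(T − 45.7) + 2380(T − 25.3) = 0
(1341.8 + 2380) T = 1341.8×45.7 + 2380×25.3
T = 121533 / 3721.8 = 32.7 °C

T_f ≈ 32.7 °C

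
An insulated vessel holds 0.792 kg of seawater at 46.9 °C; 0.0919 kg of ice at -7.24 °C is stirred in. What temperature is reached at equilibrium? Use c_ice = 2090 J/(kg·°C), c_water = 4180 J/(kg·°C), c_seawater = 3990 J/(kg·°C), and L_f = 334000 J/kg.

Conservation of energy gives ΣQ = 0:
warm ice to 0 °C: 0.0919·2090·(0 − (-7.24)) = 1390.6; fusion: m_ice L_f = 0.0919·334000 = 30695; warm the meltwater: 384.14 T; seawater: 3160.1(T − 46.9)
3544.2 T = 148208 − 32085 = 116123
T ≈ 32.76 °C (positive, so assuming full melt was valid).

T_f ≈ 32.8 °C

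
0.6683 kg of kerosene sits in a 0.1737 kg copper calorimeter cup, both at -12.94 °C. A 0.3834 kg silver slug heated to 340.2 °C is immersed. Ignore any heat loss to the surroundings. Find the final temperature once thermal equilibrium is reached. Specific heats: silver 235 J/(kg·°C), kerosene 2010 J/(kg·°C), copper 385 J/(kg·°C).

T_f ≈ 8.3 °C

Energy conservation, ΣQ = 0:
0.3834×235×(T − 340.2) + 0.6683×2010×(T − (-12.94)) + 0.1737×385×(T − (-12.94)) = 0
90.1(T − 340.2) + 1343.3(T − (-12.94)) + 66.87(T − (-12.94)) = 0
1500.3 T = 12404
T = 12404/1500.3 ≈ 8.27 °C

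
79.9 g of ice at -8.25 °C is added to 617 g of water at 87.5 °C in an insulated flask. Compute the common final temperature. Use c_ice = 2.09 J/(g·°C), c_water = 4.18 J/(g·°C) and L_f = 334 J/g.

T_f ≈ 67.8 °C

Net heat exchanged in the isolated system is zero:
warm ice to 0 °C: 79.9×2.09×(0 − (-8.25)) = 1377.7
  fusion: m_ice L_f = 79.9×334 = 26687
  meltwater 0→T: 79.9×4.18×T = 333.98 T
  water: 2579.1(T − 87.5)
2913 T = 225668 − 28064 = 197603
T ≈ 67.83 °C. Since T > 0 °C, the all-ice-melts assumption holds.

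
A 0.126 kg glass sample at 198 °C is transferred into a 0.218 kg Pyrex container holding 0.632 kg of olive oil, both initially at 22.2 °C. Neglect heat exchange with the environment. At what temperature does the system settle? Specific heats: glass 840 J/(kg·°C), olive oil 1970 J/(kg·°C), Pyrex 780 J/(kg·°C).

T_f is the heat-capacity-weighted average of the initial temperatures:
T_f = (105.84×198 + 1245×22.2 + 170.04×22.2) / (105.84 + 1245 + 170.04)
    = 52371 / 1520.9 ≈ 34.43 °C

T_f ≈ 34.4 °C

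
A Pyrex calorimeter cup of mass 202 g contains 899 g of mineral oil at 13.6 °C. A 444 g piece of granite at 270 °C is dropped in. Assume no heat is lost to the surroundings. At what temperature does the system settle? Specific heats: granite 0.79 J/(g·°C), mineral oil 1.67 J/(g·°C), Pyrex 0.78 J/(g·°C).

T_f ≈ 58.4 °C

T_f = Σ m_i c_i T_i / Σ m_i c_i:
T_f = (350.76*270 + 1501.3*13.6 + 157.56*13.6) / (350.76 + 1501.3 + 157.56)
    = 117266 / 2009.6 ≈ 58.35 °C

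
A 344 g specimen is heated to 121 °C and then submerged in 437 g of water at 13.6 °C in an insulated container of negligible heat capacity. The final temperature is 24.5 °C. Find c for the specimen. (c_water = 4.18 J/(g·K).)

c ≈ 0.6 J/(g·K)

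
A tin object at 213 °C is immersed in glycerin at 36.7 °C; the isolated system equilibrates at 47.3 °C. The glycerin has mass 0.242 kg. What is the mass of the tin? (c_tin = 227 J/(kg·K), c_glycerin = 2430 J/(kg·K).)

m ≈ 0.166 kg

|Q_tin| = |Q_glycerin|:
m·227·(213 − 47.3) = 0.242·2430·(47.3 − 36.7)
37614 m = 6233.4  ⇒  m ≈ 0.1657 kg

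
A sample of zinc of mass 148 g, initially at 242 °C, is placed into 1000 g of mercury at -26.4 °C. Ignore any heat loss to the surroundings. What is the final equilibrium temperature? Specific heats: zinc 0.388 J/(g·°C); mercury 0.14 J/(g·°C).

|Q_zinc| = |Q_mercury|:
148*0.388*(242 − T) = 1000*0.14*(T − (-26.4))
57.42(242 − T) = 140(T − (-26.4))
197.42 T = 10201  ⇒  T ≈ 51.67 °C

T_f ≈ 51.7 °C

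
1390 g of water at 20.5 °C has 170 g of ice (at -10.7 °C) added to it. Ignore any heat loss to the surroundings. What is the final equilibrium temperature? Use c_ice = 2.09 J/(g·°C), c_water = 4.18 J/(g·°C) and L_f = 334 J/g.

Energy conservation, ΣQ = 0:
ice -10.7→0 °C: 170×2.09×10.7 = 3801.7; melt ice: 170×334 = 56780; warm the meltwater: 710.6 T; water cools: 1390×4.18×(T − 20.5) = 5810.2(T − 20.5)
6520.8 T = 119109 − 60582 = 58527
T ≈ 8.98 °C — above 0 °C, consistent with complete melting.

T_f ≈ 9.0 °C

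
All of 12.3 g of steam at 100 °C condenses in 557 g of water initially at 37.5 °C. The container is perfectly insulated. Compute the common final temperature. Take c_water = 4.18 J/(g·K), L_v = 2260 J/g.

T_f ≈ 50.5 °C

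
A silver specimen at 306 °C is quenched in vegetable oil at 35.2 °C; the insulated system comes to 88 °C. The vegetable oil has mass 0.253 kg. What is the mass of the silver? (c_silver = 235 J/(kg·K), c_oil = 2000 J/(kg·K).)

Heat lost by the silver = heat gained by the oil:
m×235×(306 − 88) = 0.253×2000×(88 − 35.2)
51230 m = 26717  ⇒  m ≈ 0.5215 kg

m ≈ 0.522 kg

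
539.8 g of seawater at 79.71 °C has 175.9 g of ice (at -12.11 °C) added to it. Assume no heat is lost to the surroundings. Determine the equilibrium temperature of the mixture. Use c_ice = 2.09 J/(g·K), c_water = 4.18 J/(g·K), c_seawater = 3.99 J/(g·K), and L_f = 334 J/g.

T_f ≈ 37.5 °C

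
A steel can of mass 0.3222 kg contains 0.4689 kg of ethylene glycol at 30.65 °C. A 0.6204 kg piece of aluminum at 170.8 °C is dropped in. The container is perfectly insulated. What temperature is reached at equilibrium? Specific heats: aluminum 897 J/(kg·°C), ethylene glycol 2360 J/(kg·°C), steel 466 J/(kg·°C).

T_f ≈ 73.7 °C

Taking heat into each body as positive, Σ m c ΔT = 0:
0.6204*897*(T − 170.8) + 0.4689*2360*(T − 30.65) + 0.3222*466*(T − 30.65) = 0
556.5(T − 170.8) + 1106.6(T − 30.65) + 150.15(T − 30.65) = 0
(556.5 + 1106.6 + 150.15) T = 556.5*170.8 + 1106.6*30.65 + 150.15*30.65
T = 133569 / 1813.2 = 73.7 °C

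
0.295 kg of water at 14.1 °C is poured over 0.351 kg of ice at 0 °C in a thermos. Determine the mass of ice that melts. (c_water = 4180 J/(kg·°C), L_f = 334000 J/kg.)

Cooling the water to 0 °C releases 0.295×4180×14.1 = 17387 J.
Fully melting the ice requires m_ice L_f = 0.351×334000 = 117234 J.
That's not enough to melt it all — equilibrium is at 0 °C with ice remaining.
m_melt = 17387 / L_f = 0.05206 kg.

m_melted ≈ 0.0521 kg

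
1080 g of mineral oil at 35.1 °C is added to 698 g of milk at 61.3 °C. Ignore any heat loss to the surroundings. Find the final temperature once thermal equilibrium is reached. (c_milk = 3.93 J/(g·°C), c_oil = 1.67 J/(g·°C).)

Heat lost by the milk equals heat gained by the oil:
698*3.93*(61.3 − T) = 1080*1.67*(T − 35.1)
2743.1(61.3 − T) = 1803.6(T − 35.1)
4546.7 T = 231461  ⇒  T ≈ 50.91 °C

T_f ≈ 50.9 °C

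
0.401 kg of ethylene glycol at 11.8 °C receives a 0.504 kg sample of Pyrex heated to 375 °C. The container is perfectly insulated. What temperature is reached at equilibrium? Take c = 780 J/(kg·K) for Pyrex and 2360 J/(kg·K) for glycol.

T_f ≈ 118.4 °C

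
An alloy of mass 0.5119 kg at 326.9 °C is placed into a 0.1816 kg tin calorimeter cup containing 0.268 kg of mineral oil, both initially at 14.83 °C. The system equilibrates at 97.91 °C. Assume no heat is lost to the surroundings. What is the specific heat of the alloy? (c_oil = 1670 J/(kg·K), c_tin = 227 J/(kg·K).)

c ≈ 346 J/(kg·K)

Conservation of energy gives ΣQ = 0:
0.5119·c·(97.91 − 326.9) + 0.268·1670·(97.91 − 14.83) + 0.1816·227·(97.91 − 14.83) = 0
-117.22 c = -40608
c = -40608/-117.22 ≈ 346.4 J/(kg·K)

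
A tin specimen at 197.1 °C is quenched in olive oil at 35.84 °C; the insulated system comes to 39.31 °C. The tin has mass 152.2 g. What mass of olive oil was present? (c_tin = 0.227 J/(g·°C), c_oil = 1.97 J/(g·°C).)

m ≈ 797 g

Heat lost by the tin = heat gained by the oil:
152.2·0.227·(197.1 − 39.31) = m·1.97·(39.31 − 35.84)
6.836 m = 5451.5  ⇒  m ≈ 797.5 g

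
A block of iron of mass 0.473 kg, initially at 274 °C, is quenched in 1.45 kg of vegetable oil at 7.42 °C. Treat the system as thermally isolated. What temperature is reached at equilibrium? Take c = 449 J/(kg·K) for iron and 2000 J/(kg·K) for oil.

Heat lost by the iron equals heat gained by the oil:
0.473·449·(274 − T) = 1.45·2000·(T − 7.42)
212.38(274 − T) = 2900(T − 7.42)
3112.4 T = 79709  ⇒  T ≈ 25.61 °C

T_f ≈ 25.6 °C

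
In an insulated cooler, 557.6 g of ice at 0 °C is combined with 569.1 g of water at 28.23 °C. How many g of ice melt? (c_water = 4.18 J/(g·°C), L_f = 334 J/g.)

m_melted ≈ 201 g

Water can give up m c ΔT = 569.1×4.18×28.23 = 67155 J before reaching 0 °C.
To melt every bit of ice: 557.6×334 = 186238 J.
That's not enough to melt it all — equilibrium is at 0 °C with ice remaining.
m_melted×334 = 67155  ⇒  m_melted ≈ 201.1 g.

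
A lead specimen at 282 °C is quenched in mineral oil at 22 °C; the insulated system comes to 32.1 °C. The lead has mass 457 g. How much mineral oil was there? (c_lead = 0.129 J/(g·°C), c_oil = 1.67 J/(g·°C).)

m ≈ 873 g

Heat lost by the lead = heat gained by the oil:
457×0.129×(282 − 32.1) = m×1.67×(32.1 − 22)
16.87 m = 14732  ⇒  m ≈ 873.4 g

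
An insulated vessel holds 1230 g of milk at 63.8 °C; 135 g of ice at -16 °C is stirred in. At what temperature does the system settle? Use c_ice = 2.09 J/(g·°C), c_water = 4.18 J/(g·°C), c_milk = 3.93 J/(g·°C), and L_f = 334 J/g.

T_f ≈ 47.9 °C

Heat gained plus heat lost sum to zero:
warm ice to 0 °C: 135·2.09·(0 − (-16)) = 4514.4
  latent heat to melt: 135·334 = 45090
  warm the meltwater: 564.3 T
  milk: 4833.9(T − 63.8)
5398.2 T = 308403 − 49604 = 258798
T ≈ 47.94 °C — above 0 °C, consistent with complete melting.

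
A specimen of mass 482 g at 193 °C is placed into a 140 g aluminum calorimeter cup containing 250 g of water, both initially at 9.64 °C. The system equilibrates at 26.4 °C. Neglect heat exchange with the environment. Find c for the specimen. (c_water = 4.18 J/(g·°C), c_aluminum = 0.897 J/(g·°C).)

Net heat exchanged in the isolated system is zero:
482×c×(26.4 − 193) + 250×4.18×(26.4 − 9.64) + 140×0.897×(26.4 − 9.64) = 0
-80301 c = -19619
c = -19619/-80301 ≈ 0.2443 J/(g·°C)

c ≈ 0.244 J/(g·°C)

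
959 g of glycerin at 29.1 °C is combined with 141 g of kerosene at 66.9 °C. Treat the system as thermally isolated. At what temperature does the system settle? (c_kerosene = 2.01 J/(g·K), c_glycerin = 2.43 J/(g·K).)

T_f ≈ 33.2 °C

With ΣQ=0 the equilibrium temperature is the m·c-weighted mean:
T_f = (283.41×66.9 + 2330.4×29.1) / (283.41 + 2330.4)
    = 86774 / 2613.8 ≈ 33.20 °C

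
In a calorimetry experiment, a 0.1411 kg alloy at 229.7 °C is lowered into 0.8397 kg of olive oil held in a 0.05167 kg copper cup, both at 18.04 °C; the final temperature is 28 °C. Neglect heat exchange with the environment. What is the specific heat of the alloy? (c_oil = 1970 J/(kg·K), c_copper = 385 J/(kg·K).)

Let T be the final temperature. ΣQ_i = 0:
0.1411×c×(28 − 229.7) + 0.8397×1970×(28 − 18.04) + 0.05167×385×(28 − 18.04) = 0
-28.46 c = -16674
c = -16674/-28.46 ≈ 585.9 J/(kg·K)

c ≈ 586 J/(kg·K)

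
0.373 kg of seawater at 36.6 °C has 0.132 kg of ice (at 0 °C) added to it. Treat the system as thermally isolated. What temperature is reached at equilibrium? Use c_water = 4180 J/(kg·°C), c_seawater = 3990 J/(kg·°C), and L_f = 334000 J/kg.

Conservation of energy gives ΣQ = 0:
fusion: m_ice L_f = 0.132×334000 = 44088; warm the meltwater: 551.76 T; seawater: 1488.3(T − 36.6)
2040 T = 54471 − 44088 = 10383
T ≈ 5.09 °C (positive, so assuming full melt was valid).

T_f ≈ 5.1 °C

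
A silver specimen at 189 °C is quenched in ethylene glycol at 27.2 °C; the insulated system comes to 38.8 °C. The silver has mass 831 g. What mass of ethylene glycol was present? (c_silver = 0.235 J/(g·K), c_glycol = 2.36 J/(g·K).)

m ≈ 1070 g

Let T be the final temperature. ΣQ_i = 0:
831·0.235·(38.8 − 189) + m·2.36·(38.8 − 27.2) = 0
27.38 m = 29332
m = 29332/27.38 ≈ 1071 g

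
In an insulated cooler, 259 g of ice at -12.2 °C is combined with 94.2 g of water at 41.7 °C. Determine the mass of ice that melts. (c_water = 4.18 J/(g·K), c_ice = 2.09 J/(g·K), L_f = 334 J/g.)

Heat available from the water dropping to 0 °C: 94.2×4.18×41.7 = 16420 J.
Of that, 259×2.09×12.2 = 6604 J goes to bring the ice to 0 °C, leaving 9815.6 J.
To melt every bit of ice: 259×334 = 86506 J.
That's not enough to melt it all — equilibrium is at 0 °C with ice remaining.
Mass melted = 9815.6/334 ≈ 29.39 g.

m_melted ≈ 29.4 g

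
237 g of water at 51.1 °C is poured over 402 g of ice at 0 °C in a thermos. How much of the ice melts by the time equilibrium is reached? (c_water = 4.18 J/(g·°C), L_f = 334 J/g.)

Cooling the water to 0 °C releases 237×4.18×51.1 = 50623 J.
To melt every bit of ice: 402×334 = 134268 J.
Since 50623 < 134268 J, not all the ice melts; equilibrium is at 0 °C.
m_melted×334 = 50623  ⇒  m_melted ≈ 151.6 g.

m_melted ≈ 152 g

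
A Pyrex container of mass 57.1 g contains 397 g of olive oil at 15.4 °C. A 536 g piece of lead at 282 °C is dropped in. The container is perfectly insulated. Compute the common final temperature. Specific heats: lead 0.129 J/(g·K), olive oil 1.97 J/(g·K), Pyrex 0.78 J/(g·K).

Conservation of energy gives ΣQ = 0:
536·0.129·(T − 282) + 397·1.97·(T − 15.4) + 57.1·0.78·(T − 15.4) = 0
(69.14 + 782.09 + 44.54) T = 69.14·282 + 782.09·15.4 + 44.54·15.4
T = 32229/895.77 ≈ 35.98 °C

T_f ≈ 36.0 °C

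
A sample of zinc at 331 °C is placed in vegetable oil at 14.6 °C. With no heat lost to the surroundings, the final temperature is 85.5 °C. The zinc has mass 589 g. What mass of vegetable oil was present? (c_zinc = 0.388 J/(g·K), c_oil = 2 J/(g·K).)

m ≈ 396 g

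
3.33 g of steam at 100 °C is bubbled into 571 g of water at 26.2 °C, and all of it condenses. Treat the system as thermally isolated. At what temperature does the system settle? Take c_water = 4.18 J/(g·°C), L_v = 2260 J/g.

Setting the total heat transfer to zero:
steam→water at 100 °C releases m L_v = 3.33×2260 = 7525.8
  condensed water 100 °C→T: 13.92(T − 100)
  original water: 2386.8(T − 26.2)
2400.7 T = 7525.8 + 1391.9 + 62534 = 71451
T ≈ 29.76 °C (< 100 °C, so full condensation is consistent).

T_f ≈ 29.8 °C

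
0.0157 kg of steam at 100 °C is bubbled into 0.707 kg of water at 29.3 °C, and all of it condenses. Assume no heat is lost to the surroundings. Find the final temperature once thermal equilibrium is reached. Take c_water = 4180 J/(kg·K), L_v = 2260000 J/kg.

T_f ≈ 42.6 °C

Taking heat into each body as positive, Σ m c ΔT = 0:
steam→water at 100 °C releases m L_v = 0.0157×2260000 = 35482; condensate cools 100→T: 0.0157×4180×(T − 100) = 65.63(T − 100); water warms: 0.707×4180×(T − 29.3) = 2955.3(T − 29.3)
3020.9 T = 35482 + 6562.6 + 86589 = 128634
T ≈ 42.58 °C, under the boiling point, so the assumption holds.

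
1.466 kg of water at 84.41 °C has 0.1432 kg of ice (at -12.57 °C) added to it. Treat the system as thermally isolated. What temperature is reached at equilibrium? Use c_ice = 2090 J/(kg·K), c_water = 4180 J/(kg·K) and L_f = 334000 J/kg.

Conservation of energy gives ΣQ = 0:
ice -12.57→0 °C: 0.1432×2090×12.57 = 3762.1; melt ice: 0.1432×334000 = 47829; warm the meltwater: 598.58 T; water: 6127.9(T − 84.41)
6726.5 T = 517254 − 51591 = 465664
T ≈ 69.23 °C. Since T > 0 °C, the all-ice-melts assumption holds.

T_f ≈ 69.2 °C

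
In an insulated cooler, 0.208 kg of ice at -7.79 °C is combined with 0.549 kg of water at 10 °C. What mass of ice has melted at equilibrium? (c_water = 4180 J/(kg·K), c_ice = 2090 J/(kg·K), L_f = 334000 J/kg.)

Heat available from the water dropping to 0 °C: 0.549·4180·10 = 22948 J.
Warming the ice to 0 °C takes 0.208·2090·7.79 = 3386.5 J, leaving 19562 J for melting.
Fully melting the ice requires m_ice L_f = 0.208·334000 = 69472 J.
19562 J < 69472 J, so only part of the ice melts and the system sits at 0 °C.
Mass melted = 19562/334000 ≈ 0.05857 kg.

m_melted ≈ 0.0586 kg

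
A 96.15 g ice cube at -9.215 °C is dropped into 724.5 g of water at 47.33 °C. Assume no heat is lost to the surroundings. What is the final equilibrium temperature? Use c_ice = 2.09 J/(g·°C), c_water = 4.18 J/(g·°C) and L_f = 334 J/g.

T_f ≈ 31.9 °C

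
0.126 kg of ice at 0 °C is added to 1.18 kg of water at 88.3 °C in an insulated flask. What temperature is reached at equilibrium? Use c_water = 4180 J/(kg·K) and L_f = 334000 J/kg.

T_f ≈ 72.1 °C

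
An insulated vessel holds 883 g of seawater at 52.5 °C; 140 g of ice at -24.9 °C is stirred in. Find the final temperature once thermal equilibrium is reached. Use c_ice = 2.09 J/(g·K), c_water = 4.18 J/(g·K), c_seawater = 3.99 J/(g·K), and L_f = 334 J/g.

T_f ≈ 31.9 °C

Taking heat into each body as positive, Σ m c ΔT = 0:
warm ice to 0 °C: 140×2.09×(0 − (-24.9)) = 7285.7; latent heat to melt: 140×334 = 46760; warm the meltwater: 585.2 T; seawater cools: 883×3.99×(T − 52.5) = 3523.2(T − 52.5)
4108.4 T = 184966 − 54046 = 130921
T ≈ 31.87 °C — above 0 °C, consistent with complete melting.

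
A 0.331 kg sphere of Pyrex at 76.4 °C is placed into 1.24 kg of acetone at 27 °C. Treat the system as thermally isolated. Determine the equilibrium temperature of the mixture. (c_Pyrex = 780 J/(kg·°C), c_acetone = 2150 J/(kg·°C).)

T_f ≈ 31.4 °C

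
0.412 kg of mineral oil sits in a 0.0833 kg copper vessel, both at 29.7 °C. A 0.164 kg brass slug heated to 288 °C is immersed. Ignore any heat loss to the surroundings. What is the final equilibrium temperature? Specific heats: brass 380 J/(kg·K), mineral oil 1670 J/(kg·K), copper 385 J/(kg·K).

T_f ≈ 50.3 °C

Energy conservation, ΣQ = 0:
0.164*380*(T − 288) + 0.412*1670*(T − 29.7) + 0.0833*385*(T − 29.7) = 0
62.32(T − 288) + 688.04(T − 29.7) + 32.07(T − 29.7) = 0
(62.32 + 688.04 + 32.07) T = 62.32*288 + 688.04*29.7 + 32.07*29.7
T ≈ 50.27 °C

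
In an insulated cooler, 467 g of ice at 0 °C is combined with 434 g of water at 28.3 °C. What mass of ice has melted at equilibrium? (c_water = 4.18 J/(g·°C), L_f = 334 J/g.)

Water can give up m c ΔT = 434·4.18·28.3 = 51340 J before reaching 0 °C.
Fully melting the ice requires m_ice L_f = 467·334 = 155978 J.
That's not enough to melt it all — equilibrium is at 0 °C with ice remaining.
m_melted·334 = 51340  ⇒  m_melted ≈ 153.7 g.

m_melted ≈ 154 g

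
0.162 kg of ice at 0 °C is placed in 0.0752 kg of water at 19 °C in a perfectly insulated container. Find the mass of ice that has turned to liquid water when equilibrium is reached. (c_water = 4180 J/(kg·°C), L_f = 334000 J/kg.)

Heat available from the water dropping to 0 °C: 0.0752×4180×19 = 5972.4 J.
Fully melting the ice requires m_ice L_f = 0.162×334000 = 54108 J.
5972.4 J < 54108 J, so only part of the ice melts and the system sits at 0 °C.
m_melt = 5972.4 / L_f = 0.01788 kg.

m_melted ≈ 0.0179 kg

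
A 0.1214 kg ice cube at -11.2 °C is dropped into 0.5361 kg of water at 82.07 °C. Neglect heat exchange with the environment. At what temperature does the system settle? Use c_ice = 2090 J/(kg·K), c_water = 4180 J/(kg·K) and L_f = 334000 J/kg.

T_f ≈ 51.1 °C

Setting the total heat transfer to zero:
warm ice to 0 °C: 0.1214·2090·(0 − (-11.2)) = 2841.7
  latent heat to melt: 0.1214·334000 = 40548
  meltwater 0→T: 0.1214·4180·T = 507.45 T
  water: 2240.9(T − 82.07)
2748.4 T = 183910 − 43389 = 140521
T ≈ 51.13 °C (positive, so assuming full melt was valid).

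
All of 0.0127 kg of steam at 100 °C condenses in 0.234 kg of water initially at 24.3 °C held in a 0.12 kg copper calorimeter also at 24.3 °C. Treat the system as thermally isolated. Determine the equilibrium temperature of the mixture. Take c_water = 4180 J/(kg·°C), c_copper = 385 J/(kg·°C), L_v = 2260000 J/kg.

T_f ≈ 54.7 °C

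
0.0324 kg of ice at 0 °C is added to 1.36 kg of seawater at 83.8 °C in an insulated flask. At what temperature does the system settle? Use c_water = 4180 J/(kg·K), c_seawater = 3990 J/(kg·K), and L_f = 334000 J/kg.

Taking heat into each body as positive, Σ m c ΔT = 0:
fusion: m_ice L_f = 0.0324×334000 = 10822
  meltwater 0→T: 0.0324×4180×T = 135.43 T
  seawater: 5426.4(T − 83.8)
5561.8 T = 454732 − 10822 = 443911
T ≈ 79.81 °C — above 0 °C, consistent with complete melting.

T_f ≈ 79.8 °C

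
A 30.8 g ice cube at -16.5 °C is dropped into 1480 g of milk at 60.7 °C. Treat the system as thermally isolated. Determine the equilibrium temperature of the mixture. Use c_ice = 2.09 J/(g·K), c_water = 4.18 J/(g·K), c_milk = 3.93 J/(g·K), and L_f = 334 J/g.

Heat gained plus heat lost sum to zero:
warm ice to 0 °C: 30.8·2.09·(0 − (-16.5)) = 1062.1
  fusion: m_ice L_f = 30.8·334 = 10287
  warm the meltwater: 128.74 T
  milk cools: 1480·3.93·(T − 60.7) = 5816.4(T − 60.7)
5945.1 T = 353055 − 11349 = 341706
T ≈ 57.48 °C (positive, so assuming full melt was valid).

T_f ≈ 57.5 °C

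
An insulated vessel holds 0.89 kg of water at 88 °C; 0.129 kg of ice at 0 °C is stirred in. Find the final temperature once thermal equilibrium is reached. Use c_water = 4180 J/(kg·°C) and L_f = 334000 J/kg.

T_f ≈ 66.7 °C

Taking heat into each body as positive, Σ m c ΔT = 0:
melt ice: 0.129×334000 = 43086
  meltwater 0→T: 0.129×4180×T = 539.22 T
  water: 3720.2(T − 88)
4259.4 T = 327378 − 43086 = 284292
T ≈ 66.74 °C (positive, so assuming full melt was valid).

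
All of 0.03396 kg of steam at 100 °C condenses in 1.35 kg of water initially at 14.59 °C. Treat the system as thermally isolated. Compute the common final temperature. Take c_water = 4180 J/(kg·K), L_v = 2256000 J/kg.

T_f ≈ 29.9 °C

Setting the total heat transfer to zero:
steam→water at 100 °C releases m L_v = 0.03396×2256000 = 76614; condensed water 100 °C→T: 141.95(T − 100); water warms: 1.35×4180×(T − 14.59) = 5643(T − 14.59)
5785 T = 76614 + 14195 + 82331 = 173140
T ≈ 29.93 °C — below 100 °C, confirming all the steam condensed.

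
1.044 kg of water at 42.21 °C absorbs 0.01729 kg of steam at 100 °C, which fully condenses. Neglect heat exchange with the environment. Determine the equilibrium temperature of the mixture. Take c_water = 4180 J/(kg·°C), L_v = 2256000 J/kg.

T_f ≈ 51.9 °C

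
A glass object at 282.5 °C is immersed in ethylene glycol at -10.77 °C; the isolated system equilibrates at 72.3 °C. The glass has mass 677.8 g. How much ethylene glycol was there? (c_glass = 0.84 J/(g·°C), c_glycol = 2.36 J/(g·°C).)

Setting the total heat transfer to zero:
677.8·0.84·(72.3 − 282.5) + m·2.36·(72.3 − (-10.77)) = 0
196.05 m = 119678
m = 119678/196.05 ≈ 610.5 g

m ≈ 610 g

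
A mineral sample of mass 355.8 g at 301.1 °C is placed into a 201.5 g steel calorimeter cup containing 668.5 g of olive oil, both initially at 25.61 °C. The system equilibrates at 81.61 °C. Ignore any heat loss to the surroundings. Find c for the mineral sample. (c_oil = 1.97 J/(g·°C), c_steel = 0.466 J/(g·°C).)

Setting the total heat transfer to zero:
355.8×c×(81.61 − 301.1) + 668.5×1.97×(81.61 − 25.61) + 201.5×0.466×(81.61 − 25.61) = 0
-78095 c = -79007
c = -79007/-78095 ≈ 1.012 J/(g·°C)

c ≈ 1.01 J/(g·°C)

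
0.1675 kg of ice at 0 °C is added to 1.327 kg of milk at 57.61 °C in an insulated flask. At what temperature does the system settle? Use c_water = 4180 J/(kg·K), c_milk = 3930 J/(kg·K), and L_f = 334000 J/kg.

Taking heat into each body as positive, Σ m c ΔT = 0:
latent heat to melt: 0.1675·334000 = 55945
  meltwater 0→T: 0.1675·4180·T = 700.15 T
  milk: 5215.1(T − 57.61)
5915.3 T = 300442 − 55945 = 244497
T ≈ 41.33 °C (positive, so assuming full melt was valid).

T_f ≈ 41.3 °C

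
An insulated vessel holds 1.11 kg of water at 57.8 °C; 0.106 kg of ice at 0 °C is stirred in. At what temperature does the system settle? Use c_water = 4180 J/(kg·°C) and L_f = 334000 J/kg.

Net heat exchanged in the isolated system is zero:
fusion: m_ice L_f = 0.106·334000 = 35404
  meltwater 0→T: 0.106·4180·T = 443.08 T
  water cools: 1.11·4180·(T − 57.8) = 4639.8(T − 57.8)
5082.9 T = 268180 − 35404 = 232776
T ≈ 45.80 °C — above 0 °C, consistent with complete melting.

T_f ≈ 45.8 °C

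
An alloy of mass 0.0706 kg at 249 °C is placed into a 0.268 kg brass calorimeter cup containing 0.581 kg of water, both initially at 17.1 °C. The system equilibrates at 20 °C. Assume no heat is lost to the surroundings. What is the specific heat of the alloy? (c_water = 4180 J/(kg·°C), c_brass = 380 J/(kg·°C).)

c ≈ 454 J/(kg·°C)

Energy conservation, ΣQ = 0:
0.0706×c×(20 − 249) + 0.581×4180×(20 − 17.1) + 0.268×380×(20 − 17.1) = 0
-16.17 c = -7338.2
c = -7338.2/-16.17 ≈ 453.9 J/(kg·°C)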